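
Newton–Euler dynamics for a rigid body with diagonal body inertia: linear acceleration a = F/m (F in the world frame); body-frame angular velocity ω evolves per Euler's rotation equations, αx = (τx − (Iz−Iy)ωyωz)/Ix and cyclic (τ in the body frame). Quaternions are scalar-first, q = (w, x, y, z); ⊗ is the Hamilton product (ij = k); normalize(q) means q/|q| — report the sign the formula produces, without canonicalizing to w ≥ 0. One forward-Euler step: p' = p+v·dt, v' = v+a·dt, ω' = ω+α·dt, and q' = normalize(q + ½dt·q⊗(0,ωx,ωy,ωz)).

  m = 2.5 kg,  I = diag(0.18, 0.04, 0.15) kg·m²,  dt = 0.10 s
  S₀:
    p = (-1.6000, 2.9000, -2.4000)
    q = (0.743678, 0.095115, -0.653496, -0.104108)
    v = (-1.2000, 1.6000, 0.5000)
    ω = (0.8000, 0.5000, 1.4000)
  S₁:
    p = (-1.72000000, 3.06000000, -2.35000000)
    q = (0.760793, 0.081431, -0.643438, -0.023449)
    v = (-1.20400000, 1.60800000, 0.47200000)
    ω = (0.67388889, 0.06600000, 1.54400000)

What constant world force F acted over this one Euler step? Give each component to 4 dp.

velocity change Δv = (-0.00400000, 0.00800000, -0.02800000)
applied force F = (-0.1000, 0.2000, -0.7000)

F = (-0.1000, 0.2000, -0.7000)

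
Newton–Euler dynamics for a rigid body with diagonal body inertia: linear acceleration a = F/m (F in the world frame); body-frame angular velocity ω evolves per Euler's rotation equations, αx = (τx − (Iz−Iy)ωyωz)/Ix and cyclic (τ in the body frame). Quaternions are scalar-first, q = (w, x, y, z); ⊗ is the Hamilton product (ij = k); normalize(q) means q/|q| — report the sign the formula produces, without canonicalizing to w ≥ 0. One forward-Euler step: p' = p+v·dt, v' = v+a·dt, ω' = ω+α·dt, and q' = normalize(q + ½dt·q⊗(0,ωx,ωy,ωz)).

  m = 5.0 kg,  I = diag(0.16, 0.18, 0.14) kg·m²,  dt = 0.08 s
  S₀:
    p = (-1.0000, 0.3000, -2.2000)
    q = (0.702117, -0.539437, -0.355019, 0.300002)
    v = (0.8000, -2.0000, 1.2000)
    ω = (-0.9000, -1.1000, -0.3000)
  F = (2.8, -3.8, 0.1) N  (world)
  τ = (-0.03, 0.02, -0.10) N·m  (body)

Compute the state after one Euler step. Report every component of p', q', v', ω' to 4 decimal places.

p' = (-0.9360, 0.1400, -2.1040)
q' = (0.6695, -0.5463, -0.4025, 0.3020)
v' = (0.8448, -2.0608, 1.2016)
ω' = (-0.9084, -1.0935, -0.3685)

precession coupling ω×(Iω) = (-0.0132, 0.0054, 0.0198)
α = I⁻¹(τ − ω×Iω) = (-0.1050, 0.0811, -0.8557)
ω' = ω + α·dt = (-0.9084, -1.0935, -0.3685)
2q̇ = q⊗(0,ω) = (-0.7860136, -0.1953974, -1.2041616, 0.0632285)
q + ½dt·q⊗(0,ω), renormalized = (0.6695, -0.5463, -0.4025, 0.3020)
new position p' = (-0.9360, 0.1400, -2.1040)
v + (F/m)dt = (0.8448, -2.0608, 1.2016)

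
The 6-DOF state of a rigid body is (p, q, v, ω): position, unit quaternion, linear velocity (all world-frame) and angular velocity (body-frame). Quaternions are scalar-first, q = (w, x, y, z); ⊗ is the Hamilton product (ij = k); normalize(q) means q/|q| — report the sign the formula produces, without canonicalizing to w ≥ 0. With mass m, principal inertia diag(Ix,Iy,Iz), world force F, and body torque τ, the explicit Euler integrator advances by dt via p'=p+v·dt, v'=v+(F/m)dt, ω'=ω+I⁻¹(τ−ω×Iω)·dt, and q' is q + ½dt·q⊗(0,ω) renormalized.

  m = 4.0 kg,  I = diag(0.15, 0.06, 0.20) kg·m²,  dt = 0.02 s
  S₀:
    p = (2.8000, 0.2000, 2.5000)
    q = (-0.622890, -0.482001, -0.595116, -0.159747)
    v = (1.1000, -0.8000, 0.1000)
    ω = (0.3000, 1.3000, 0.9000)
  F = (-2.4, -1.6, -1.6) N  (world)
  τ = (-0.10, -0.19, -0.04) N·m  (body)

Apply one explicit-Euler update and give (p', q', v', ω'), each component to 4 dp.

p' = (2.8220, 0.1840, 2.5020)
q' = (-0.6122, -0.4871, -0.5993, -0.1698)
v' = (1.0880, -0.8080, 0.0920)
ω' = (0.2648, 1.2412, 0.8995)

precession coupling ω×(Iω) = (0.1638, -0.0135, -0.0351)
(τ − ω×Iω)/I = (-1.7587, -2.9417, -0.0245)
new body rate ω' = (0.2648, 1.2412, 0.8995)
2q̇ = q⊗(0,ω) = (1.0620234, -0.5148003, -0.4238802, -1.0086675)
updated quaternion q' = (-0.6122, -0.4871, -0.5993, -0.1698)
p + v·dt = (2.8220, 0.1840, 2.5020)
new velocity v' = (1.0880, -0.8080, 0.0920)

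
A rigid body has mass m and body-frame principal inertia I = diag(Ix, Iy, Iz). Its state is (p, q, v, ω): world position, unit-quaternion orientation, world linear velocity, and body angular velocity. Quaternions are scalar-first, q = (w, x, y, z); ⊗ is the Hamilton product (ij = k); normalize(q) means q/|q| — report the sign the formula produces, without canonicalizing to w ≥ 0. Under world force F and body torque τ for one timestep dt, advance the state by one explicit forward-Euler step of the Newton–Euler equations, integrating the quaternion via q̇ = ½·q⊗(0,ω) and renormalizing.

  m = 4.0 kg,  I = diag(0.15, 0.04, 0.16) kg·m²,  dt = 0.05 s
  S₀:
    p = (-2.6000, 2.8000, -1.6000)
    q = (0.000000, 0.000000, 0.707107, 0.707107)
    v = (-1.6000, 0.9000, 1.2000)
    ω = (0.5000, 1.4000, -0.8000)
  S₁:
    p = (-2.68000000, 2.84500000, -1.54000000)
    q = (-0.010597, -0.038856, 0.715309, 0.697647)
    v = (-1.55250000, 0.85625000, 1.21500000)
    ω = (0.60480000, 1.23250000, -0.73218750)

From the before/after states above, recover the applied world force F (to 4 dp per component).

Δv = v₁−v₀ = (0.04750000, -0.04375000, 0.01500000)
applied force F = (3.8000, -3.5000, 1.2000)

F = (3.8000, -3.5000, 1.2000)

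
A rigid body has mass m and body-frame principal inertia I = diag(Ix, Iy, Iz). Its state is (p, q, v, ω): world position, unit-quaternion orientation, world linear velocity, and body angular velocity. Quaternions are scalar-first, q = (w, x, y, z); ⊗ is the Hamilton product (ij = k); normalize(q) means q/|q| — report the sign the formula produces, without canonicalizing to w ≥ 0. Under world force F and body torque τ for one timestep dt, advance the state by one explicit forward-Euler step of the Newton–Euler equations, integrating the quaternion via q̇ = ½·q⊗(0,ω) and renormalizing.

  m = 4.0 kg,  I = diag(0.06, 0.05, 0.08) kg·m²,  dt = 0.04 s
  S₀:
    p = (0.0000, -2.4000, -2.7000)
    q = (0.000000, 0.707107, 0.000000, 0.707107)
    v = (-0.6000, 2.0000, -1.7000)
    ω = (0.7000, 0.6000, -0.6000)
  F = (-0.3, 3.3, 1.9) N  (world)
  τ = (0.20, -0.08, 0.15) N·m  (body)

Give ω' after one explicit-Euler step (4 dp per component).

precession coupling ω×(Iω) = (-0.0108, 0.0084, -0.0042)
α = I⁻¹(τ − ω×Iω) = (3.5133, -1.7680, 1.9275)
ω + α·dt = (0.8405, 0.5293, -0.5229)

ω' = (0.8405, 0.5293, -0.5229)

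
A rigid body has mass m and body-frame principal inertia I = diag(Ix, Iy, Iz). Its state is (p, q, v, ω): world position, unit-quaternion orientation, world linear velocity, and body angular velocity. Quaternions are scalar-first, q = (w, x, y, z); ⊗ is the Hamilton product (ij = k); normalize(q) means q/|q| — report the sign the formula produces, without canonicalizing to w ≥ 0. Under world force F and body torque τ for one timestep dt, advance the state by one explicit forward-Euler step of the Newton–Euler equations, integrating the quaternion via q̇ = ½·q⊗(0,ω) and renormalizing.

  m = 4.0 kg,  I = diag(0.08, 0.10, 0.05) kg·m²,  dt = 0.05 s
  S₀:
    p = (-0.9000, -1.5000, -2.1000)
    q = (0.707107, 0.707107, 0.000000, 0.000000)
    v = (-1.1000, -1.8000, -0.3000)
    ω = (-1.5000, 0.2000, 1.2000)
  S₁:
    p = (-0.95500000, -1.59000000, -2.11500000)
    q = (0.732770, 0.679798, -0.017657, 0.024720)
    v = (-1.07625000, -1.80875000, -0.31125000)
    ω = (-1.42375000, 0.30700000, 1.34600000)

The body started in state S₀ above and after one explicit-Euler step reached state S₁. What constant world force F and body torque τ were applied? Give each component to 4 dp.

Δv = v₁−v₀ = (0.02375000, -0.00875000, -0.01125000)
applied force F = (1.9000, -0.7000, -0.9000)
rate change Δω = (0.07625000, 0.10700000, 0.14600000)
ω₀×(Iω₀) = (-0.0120, -0.0540, -0.0060)
I·α + gyro = (0.1100, 0.1600, 0.1400)

F = (1.9000, -0.7000, -0.9000)
τ = (0.1100, 0.1600, 0.1400)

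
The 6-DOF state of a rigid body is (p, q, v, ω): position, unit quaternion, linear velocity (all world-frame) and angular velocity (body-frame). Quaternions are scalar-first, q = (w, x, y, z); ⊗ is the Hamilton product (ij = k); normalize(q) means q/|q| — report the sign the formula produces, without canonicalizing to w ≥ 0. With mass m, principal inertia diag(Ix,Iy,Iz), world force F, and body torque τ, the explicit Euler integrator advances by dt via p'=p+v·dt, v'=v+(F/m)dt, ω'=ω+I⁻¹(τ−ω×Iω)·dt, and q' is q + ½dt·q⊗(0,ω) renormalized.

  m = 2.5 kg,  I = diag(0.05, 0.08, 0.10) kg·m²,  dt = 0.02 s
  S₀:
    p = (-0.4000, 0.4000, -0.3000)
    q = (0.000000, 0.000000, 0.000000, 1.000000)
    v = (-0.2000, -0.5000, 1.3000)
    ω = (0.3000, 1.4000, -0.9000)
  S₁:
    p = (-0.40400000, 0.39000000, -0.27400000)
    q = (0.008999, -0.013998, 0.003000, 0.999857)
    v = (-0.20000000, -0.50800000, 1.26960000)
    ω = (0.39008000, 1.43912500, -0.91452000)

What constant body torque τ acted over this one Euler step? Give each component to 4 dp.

τ = (0.2000, 0.1700, -0.0600)

rate change Δω = (0.09008000, 0.03912500, -0.01452000)
precession coupling = (-0.0252, 0.0135, 0.0126)
applied torque τ = (0.2000, 0.1700, -0.0600)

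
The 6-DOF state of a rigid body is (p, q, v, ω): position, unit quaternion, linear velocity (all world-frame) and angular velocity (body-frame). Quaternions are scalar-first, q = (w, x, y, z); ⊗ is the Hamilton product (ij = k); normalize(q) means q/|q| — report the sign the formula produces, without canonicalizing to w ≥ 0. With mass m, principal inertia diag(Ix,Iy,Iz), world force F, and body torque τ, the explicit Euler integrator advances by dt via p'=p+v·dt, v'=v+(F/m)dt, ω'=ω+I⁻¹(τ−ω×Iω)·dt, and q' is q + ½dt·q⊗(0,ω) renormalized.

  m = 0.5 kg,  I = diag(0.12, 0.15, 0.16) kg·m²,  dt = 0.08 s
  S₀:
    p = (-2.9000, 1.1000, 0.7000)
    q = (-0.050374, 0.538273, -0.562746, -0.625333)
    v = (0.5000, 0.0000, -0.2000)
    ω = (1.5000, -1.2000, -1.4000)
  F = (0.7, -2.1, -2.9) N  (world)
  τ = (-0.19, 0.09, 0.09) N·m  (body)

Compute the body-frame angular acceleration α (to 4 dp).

ω×(Iω) gyroscopic = (0.0168, 0.0840, -0.0540)
angular accel α = (-1.7233, 0.0400, 0.9000)

α = (-1.7233, 0.0400, 0.9000)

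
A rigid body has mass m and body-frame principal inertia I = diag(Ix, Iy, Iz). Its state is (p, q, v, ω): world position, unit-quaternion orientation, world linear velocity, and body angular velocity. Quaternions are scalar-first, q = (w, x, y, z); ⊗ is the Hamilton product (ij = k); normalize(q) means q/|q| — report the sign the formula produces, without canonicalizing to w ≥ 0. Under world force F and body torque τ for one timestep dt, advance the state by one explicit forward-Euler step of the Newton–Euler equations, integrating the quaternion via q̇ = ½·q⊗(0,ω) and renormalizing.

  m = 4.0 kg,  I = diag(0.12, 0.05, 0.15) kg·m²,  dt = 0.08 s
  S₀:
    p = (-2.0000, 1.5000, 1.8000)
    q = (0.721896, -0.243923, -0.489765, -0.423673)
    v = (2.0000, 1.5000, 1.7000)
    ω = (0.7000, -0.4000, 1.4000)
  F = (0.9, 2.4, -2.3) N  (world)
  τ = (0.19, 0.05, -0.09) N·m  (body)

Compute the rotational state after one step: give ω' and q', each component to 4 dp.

ω' = (0.8640, -0.2730, 1.3415)
q' = (0.7431, -0.2574, -0.4985, -0.3649)

precession coupling ω×(Iω) = (-0.0560, -0.0294, 0.0196)
α = I⁻¹(τ − ω×Iω) = (2.0500, 1.5880, -0.7307)
new body rate ω' = (0.8640, -0.2730, 1.3415)
2q̇ = q⊗(0,ω) = (0.5679823, -0.3498130, -0.2438373, 1.4510591)
q + ½dt·q⊗(0,ω), renormalized = (0.7431, -0.2574, -0.4985, -0.3649)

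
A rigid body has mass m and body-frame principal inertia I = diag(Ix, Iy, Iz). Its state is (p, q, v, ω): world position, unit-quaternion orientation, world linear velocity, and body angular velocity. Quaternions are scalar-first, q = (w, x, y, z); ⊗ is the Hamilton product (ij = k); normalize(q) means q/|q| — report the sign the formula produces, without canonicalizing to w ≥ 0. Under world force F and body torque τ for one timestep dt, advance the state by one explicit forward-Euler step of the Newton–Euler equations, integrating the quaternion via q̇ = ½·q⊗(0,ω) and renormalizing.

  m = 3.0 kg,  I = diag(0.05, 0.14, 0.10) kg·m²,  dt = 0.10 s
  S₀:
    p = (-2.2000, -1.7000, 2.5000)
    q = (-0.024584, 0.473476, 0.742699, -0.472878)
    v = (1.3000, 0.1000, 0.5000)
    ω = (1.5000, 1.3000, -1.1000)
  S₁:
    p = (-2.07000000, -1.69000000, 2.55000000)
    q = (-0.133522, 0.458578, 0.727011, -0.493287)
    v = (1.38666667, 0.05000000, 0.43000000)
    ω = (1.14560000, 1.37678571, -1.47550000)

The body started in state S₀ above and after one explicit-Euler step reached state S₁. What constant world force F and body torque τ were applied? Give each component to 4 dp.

v₁ − v₀ = (0.08666667, -0.05000000, -0.07000000)
applied force F = (2.6000, -1.5000, -2.1000)
Δω = ω₁−ω₀ = (-0.35440000, 0.07678571, -0.37550000)
gyro term ω₀×Iω₀ = (0.0572, 0.0825, 0.1755)
applied torque τ = (-0.1200, 0.1900, -0.2000)

F = (2.6000, -1.5000, -2.1000)
τ = (-0.1200, 0.1900, -0.2000)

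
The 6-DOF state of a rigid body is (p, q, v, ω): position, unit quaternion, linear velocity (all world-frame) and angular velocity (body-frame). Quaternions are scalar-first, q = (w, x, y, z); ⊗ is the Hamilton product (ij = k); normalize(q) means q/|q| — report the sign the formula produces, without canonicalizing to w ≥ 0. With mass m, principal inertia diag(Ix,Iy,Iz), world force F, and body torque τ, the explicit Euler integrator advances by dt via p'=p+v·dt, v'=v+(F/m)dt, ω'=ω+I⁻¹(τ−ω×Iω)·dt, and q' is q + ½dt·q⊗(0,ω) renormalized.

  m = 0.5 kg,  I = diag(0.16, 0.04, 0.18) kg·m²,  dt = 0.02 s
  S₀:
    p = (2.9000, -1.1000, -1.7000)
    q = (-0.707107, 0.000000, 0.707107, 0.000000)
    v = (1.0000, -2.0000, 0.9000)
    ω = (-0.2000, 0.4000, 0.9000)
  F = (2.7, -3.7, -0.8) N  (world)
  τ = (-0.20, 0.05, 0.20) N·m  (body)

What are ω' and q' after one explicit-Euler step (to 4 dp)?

precession coupling ω×(Iω) = (0.0504, 0.0036, 0.0096)
α = I⁻¹(τ − ω×Iω) = (-1.5650, 1.1600, 1.0578)
ω + α·dt = (-0.2313, 0.4232, 0.9212)
Hamilton product q⊗(0,ω) = (-0.2828428, 0.7778177, -0.2828428, -0.4949749)
updated quaternion q' = (-0.7099, 0.0078, 0.7042, -0.0049)

ω' = (-0.2313, 0.4232, 0.9212)
q' = (-0.7099, 0.0078, 0.7042, -0.0049)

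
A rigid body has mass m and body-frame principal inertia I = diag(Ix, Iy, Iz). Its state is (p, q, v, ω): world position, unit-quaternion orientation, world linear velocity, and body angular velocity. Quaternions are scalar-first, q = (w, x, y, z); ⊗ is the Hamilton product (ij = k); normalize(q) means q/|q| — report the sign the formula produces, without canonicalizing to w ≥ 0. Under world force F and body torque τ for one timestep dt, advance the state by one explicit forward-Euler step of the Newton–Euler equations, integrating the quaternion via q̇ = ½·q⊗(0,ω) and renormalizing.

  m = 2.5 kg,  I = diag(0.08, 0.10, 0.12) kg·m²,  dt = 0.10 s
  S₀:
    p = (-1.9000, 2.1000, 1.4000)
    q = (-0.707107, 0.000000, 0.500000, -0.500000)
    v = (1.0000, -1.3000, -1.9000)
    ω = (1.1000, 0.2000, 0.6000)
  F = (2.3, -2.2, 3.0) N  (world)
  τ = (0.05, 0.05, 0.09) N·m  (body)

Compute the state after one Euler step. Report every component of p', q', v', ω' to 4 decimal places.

gyro term ω×Iω = (0.0024, -0.0264, 0.0044)
α = I⁻¹(τ − ω×Iω) = (0.5950, 0.7640, 0.7133)
new body rate ω' = (1.1595, 0.2764, 0.6713)
Hamilton product q⊗(0,ω) = (0.2000000, -0.3778177, -0.6914214, -0.9742642)
updated quaternion q' = (-0.6957, -0.0189, 0.4645, -0.5476)
linear accel F/m = (0.9200, -0.8800, 1.2000)
new position p' = (-1.8000, 1.9700, 1.2100)
v + (F/m)dt = (1.0920, -1.3880, -1.7800)

p' = (-1.8000, 1.9700, 1.2100)
q' = (-0.6957, -0.0189, 0.4645, -0.5476)
v' = (1.0920, -1.3880, -1.7800)
ω' = (1.1595, 0.2764, 0.6713)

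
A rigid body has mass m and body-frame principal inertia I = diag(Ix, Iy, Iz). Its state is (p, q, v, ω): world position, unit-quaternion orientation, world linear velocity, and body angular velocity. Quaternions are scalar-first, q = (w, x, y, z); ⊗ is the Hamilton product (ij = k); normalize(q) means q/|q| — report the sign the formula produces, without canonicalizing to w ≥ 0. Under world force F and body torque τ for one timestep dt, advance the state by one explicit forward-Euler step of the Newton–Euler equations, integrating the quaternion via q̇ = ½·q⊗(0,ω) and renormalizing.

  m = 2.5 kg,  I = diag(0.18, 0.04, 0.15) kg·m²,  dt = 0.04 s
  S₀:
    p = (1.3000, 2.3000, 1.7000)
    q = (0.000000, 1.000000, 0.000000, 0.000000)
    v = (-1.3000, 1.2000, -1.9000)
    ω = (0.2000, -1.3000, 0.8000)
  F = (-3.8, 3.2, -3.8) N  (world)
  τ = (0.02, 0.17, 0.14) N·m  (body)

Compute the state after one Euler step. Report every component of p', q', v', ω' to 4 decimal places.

linear accel F/m = (-1.5200, 1.2800, -1.5200)
p' = p + v·dt = (1.2480, 2.3480, 1.6240)
new velocity v' = (-1.3608, 1.2512, -1.9608)
gyro term ω×Iω = (-0.1144, 0.0048, 0.0364)
(τ − ω×Iω)/I = (0.7467, 4.1300, 0.6907)
ω' = ω + α·dt = (0.2299, -1.1348, 0.8276)
2q̇ = q⊗(0,ω) = (-0.2000000, 0.0000000, -0.8000000, -1.3000000)
q + ½dt·q⊗(0,ω), renormalized = (-0.0040, 0.9995, -0.0160, -0.0260)

p' = (1.2480, 2.3480, 1.6240)
q' = (-0.0040, 0.9995, -0.0160, -0.0260)
v' = (-1.3608, 1.2512, -1.9608)
ω' = (0.2299, -1.1348, 0.8276)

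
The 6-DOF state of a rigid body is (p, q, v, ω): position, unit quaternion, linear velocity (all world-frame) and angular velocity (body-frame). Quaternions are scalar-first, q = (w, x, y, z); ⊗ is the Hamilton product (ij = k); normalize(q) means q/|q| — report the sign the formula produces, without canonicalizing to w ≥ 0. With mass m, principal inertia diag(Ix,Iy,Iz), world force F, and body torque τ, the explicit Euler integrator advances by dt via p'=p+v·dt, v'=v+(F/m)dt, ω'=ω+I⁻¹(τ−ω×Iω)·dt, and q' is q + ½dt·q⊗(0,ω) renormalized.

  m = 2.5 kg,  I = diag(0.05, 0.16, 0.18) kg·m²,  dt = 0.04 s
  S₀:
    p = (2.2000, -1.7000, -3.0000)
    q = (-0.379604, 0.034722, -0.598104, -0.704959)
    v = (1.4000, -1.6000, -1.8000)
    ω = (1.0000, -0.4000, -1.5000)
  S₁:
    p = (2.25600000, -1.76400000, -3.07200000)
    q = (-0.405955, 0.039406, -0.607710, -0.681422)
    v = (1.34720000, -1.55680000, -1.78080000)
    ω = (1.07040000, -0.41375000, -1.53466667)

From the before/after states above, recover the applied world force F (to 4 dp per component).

Δv = v₁−v₀ = (-0.05280000, 0.04320000, 0.01920000)
m·(v₁−v₀)/dt = (-3.3000, 2.7000, 1.2000)

F = (-3.3000, 2.7000, 1.2000)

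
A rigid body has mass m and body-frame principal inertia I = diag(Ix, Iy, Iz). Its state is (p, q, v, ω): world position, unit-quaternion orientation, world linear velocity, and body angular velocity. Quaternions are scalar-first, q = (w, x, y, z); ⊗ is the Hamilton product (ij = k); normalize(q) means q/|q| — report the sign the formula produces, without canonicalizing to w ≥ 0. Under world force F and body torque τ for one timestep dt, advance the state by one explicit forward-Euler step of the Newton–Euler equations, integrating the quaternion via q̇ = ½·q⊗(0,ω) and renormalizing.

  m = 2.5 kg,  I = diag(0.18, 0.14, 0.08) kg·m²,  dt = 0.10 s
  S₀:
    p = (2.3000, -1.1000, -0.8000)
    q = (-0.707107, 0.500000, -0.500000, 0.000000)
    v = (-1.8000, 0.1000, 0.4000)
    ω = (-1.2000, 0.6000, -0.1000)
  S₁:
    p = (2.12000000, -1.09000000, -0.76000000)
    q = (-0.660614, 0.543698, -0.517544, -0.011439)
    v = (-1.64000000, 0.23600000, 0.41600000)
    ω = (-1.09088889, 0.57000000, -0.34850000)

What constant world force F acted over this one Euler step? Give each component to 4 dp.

Δv = v₁−v₀ = (0.16000000, 0.13600000, 0.01600000)
F = m·Δv/dt = (4.0000, 3.4000, 0.4000)

F = (4.0000, 3.4000, 0.4000)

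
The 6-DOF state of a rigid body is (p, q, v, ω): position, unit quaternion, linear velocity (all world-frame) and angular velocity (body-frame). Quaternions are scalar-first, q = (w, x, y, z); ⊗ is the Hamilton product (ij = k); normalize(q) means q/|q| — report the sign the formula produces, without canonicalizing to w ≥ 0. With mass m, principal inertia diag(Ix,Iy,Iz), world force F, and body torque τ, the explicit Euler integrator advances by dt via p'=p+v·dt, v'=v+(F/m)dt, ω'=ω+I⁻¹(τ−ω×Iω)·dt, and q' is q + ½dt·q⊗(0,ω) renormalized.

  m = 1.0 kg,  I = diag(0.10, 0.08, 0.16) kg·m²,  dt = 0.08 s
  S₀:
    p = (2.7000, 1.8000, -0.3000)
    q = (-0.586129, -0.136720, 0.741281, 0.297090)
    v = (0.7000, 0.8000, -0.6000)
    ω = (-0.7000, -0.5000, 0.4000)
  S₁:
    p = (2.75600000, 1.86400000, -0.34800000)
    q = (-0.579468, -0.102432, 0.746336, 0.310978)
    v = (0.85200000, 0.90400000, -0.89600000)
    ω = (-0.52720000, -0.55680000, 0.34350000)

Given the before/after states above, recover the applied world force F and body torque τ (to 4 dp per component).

F = (1.9000, 1.3000, -3.7000)
τ = (0.2000, -0.0400, -0.1200)

Δv = v₁−v₀ = (0.15200000, 0.10400000, -0.29600000)
m·(v₁−v₀)/dt = (1.9000, 1.3000, -3.7000)
rate change Δω = (0.17280000, -0.05680000, -0.05650000)
applied torque τ = (0.2000, -0.0400, -0.1200)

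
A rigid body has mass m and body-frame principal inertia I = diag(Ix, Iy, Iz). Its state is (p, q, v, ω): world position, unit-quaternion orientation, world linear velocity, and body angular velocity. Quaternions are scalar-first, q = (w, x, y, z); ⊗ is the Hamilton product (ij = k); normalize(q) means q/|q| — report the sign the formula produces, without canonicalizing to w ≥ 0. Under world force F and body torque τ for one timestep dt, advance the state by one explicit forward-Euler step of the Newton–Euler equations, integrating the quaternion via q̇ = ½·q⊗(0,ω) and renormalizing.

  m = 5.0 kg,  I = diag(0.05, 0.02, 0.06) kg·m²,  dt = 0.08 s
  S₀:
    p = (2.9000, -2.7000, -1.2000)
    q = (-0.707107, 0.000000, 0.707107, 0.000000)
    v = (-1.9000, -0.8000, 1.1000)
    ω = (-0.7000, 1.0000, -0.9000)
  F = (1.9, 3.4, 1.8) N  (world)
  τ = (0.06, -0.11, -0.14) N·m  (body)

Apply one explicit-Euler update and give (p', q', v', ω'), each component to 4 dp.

p' = (2.7480, -2.7640, -1.1120)
q' = (-0.7340, -0.0056, 0.6776, 0.0452)
v' = (-1.8696, -0.7456, 1.1288)
ω' = (-0.5464, 0.5852, -1.1147)

p' = p + v·dt = (2.7480, -2.7640, -1.1120)
new velocity v' = (-1.8696, -0.7456, 1.1288)
angular accel α = (1.9200, -5.1850, -2.6833)
ω' = ω + α·dt = (-0.5464, 0.5852, -1.1147)
2q̇ = q⊗(0,ω) = (-0.7071070, -0.1414214, -0.7071070, 1.1313712)
q' = normalize(q + ½dt·q⊗(0,ω)) = (-0.7340, -0.0056, 0.6776, 0.0452)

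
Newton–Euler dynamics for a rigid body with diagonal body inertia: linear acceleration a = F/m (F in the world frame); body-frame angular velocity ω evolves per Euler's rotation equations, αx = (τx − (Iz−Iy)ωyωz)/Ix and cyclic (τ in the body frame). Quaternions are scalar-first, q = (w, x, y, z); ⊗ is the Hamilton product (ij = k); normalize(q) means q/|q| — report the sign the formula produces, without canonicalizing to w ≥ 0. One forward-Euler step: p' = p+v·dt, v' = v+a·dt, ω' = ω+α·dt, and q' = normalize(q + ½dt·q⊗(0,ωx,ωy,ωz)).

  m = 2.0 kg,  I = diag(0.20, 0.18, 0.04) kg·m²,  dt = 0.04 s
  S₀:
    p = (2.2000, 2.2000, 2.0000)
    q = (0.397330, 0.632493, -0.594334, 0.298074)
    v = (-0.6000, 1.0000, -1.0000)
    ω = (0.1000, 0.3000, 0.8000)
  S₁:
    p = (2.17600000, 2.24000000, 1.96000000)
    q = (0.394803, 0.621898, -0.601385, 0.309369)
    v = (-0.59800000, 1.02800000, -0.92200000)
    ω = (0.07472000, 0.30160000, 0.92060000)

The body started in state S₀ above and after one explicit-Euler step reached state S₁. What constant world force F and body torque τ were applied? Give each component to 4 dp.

F = (0.1000, 1.4000, 3.9000)
τ = (-0.1600, 0.0200, 0.1200)

ω₁ − ω₀ = (-0.02528000, 0.00160000, 0.12060000)
gyro term ω₀×Iω₀ = (-0.0336, 0.0128, -0.0006)
I·α + gyro = (-0.1600, 0.0200, 0.1200)
v₁ − v₀ = (0.00200000, 0.02800000, 0.07800000)
F = m·Δv/dt = (0.1000, 1.4000, 3.9000)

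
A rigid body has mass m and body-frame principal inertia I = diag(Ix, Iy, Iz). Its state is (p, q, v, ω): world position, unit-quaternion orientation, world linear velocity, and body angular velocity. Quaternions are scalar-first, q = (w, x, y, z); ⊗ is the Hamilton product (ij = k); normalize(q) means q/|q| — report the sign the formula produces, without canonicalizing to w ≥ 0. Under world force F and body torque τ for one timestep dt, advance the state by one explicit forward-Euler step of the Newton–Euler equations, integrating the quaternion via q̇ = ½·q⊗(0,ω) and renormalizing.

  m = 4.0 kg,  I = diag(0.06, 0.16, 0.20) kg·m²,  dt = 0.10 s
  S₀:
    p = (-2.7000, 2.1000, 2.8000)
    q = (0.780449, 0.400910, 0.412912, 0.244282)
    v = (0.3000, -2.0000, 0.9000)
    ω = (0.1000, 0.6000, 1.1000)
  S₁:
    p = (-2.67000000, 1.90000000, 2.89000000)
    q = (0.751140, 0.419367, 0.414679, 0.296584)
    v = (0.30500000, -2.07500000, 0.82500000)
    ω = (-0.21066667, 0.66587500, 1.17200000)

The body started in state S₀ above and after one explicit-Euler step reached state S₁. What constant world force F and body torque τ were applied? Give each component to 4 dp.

ω₁ − ω₀ = (-0.31066667, 0.06587500, 0.07200000)
ω₀×(Iω₀) = (0.0264, -0.0154, 0.0060)
applied torque τ = (-0.1600, 0.0900, 0.1500)
Δv = v₁−v₀ = (0.00500000, -0.07500000, -0.07500000)
m·(v₁−v₀)/dt = (0.2000, -3.0000, -3.0000)

F = (0.2000, -3.0000, -3.0000)
τ = (-0.1600, 0.0900, 0.1500)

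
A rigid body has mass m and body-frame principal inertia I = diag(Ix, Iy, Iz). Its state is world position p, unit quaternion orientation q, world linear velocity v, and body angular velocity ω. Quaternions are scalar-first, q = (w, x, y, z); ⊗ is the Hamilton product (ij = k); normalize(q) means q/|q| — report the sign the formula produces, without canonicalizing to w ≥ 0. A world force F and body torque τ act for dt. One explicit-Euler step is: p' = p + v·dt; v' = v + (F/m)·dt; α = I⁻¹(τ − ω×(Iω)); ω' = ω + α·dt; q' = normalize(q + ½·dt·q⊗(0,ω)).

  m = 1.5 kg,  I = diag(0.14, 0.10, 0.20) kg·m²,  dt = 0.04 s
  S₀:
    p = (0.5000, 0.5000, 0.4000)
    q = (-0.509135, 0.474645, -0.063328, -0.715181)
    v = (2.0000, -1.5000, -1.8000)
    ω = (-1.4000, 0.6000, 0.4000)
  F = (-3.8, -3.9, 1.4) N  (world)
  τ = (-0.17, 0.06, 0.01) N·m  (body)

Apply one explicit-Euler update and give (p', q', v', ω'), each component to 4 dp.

angular accel α = (-1.3857, 0.2640, -0.1180)
ω' = ω + α·dt = (-1.4554, 0.6106, 0.3953)
2q̇ = q⊗(0,ω) = (0.9885722, 1.1165664, 0.5059144, -0.0075262)
updated quaternion q' = (-0.4891, 0.4967, -0.0532, -0.7150)
a = F/m = (-2.5333, -2.6000, 0.9333)
p + v·dt = (0.5800, 0.4400, 0.3280)
new velocity v' = (1.8987, -1.6040, -1.7627)

p' = (0.5800, 0.4400, 0.3280)
q' = (-0.4891, 0.4967, -0.0532, -0.7150)
v' = (1.8987, -1.6040, -1.7627)
ω' = (-1.4554, 0.6106, 0.3953)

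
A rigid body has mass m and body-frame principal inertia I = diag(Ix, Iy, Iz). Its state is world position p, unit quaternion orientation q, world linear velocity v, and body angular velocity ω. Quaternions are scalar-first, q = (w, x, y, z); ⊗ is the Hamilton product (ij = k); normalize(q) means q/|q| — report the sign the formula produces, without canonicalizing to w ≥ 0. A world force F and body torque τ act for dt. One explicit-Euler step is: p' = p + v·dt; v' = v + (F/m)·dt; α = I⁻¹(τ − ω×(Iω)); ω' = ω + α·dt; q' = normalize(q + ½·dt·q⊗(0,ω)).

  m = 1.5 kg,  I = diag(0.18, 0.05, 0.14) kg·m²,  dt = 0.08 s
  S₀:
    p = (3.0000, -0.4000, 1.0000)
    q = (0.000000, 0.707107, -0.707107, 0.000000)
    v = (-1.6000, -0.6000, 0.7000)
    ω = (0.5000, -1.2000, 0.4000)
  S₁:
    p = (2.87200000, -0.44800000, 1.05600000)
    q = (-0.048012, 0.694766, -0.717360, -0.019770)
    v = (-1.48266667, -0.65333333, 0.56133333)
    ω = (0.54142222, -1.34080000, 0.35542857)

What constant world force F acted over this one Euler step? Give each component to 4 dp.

Δv = v₁−v₀ = (0.11733333, -0.05333333, -0.13866667)
F = m·Δv/dt = (2.2000, -1.0000, -2.6000)

F = (2.2000, -1.0000, -2.6000)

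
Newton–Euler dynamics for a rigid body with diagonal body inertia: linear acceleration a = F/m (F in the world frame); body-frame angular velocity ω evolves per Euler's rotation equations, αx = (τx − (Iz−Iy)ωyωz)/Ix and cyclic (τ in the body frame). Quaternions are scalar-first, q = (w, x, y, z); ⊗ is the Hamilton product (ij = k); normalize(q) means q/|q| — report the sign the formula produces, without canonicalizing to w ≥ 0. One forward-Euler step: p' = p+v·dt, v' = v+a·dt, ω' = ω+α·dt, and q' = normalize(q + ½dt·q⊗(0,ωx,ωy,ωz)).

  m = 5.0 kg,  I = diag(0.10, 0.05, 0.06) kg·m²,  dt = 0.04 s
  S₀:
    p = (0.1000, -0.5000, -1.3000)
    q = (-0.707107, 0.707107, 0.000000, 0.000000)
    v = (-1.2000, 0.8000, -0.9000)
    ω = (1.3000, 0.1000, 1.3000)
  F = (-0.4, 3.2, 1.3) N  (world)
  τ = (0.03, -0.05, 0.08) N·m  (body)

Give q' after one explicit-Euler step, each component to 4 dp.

2q̇ = q⊗(0,ω) = (-0.9192391, -0.9192391, -0.9899498, -0.8485284)
updated quaternion q' = (-0.7250, 0.6883, -0.0198, -0.0170)

q' = (-0.7250, 0.6883, -0.0198, -0.0170)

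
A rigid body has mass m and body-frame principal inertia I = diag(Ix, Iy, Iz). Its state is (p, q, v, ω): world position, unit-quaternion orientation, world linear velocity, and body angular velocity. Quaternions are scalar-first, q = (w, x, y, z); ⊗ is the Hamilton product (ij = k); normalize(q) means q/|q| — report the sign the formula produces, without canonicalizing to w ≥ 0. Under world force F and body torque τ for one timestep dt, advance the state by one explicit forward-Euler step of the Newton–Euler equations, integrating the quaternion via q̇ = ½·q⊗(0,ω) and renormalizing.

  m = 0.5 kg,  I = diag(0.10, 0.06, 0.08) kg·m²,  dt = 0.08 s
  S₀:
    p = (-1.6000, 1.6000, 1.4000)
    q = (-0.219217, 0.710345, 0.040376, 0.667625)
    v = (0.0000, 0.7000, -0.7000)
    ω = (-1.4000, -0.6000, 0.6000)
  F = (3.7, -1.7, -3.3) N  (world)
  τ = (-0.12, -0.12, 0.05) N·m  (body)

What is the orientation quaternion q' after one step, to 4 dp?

Hamilton product q⊗(0,ω) = (0.6181336, 0.7317044, -1.2293518, -0.5012108)
updated quaternion q' = (-0.1941, 0.7380, -0.0088, 0.6462)

q' = (-0.1941, 0.7380, -0.0088, 0.6462)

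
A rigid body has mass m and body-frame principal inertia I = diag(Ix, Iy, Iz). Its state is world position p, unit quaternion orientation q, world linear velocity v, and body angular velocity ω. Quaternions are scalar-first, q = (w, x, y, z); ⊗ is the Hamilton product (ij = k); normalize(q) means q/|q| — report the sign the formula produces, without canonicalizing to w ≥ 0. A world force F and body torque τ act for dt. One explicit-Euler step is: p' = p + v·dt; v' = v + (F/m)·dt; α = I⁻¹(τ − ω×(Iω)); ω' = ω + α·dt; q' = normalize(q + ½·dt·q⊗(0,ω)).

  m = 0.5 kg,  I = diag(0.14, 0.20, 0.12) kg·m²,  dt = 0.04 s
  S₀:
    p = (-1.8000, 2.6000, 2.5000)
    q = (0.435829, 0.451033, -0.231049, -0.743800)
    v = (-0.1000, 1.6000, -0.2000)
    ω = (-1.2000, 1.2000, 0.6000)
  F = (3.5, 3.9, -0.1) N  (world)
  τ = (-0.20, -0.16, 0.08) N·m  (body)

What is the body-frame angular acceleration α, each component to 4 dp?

α = (-1.0171, -0.7280, 1.3867)

precession coupling ω×(Iω) = (-0.0576, -0.0144, -0.0864)
angular accel α = (-1.0171, -0.7280, 1.3867)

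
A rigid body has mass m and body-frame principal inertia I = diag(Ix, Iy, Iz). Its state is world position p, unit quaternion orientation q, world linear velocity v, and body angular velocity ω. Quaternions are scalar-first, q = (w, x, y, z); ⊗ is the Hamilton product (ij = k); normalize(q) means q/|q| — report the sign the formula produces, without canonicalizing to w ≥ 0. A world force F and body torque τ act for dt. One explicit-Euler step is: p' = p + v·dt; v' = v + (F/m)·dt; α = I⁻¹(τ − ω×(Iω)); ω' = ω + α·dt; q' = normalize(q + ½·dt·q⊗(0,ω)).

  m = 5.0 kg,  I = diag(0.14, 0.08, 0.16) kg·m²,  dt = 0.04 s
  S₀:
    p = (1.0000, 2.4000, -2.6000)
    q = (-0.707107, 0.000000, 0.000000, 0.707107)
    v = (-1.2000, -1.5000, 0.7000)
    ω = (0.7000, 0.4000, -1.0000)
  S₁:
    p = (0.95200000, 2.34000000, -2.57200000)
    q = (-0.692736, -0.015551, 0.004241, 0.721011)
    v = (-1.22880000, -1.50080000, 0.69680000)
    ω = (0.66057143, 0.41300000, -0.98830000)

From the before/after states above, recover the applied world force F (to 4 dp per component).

velocity change Δv = (-0.02880000, -0.00080000, -0.00320000)
applied force F = (-3.6000, -0.1000, -0.4000)

F = (-3.6000, -0.1000, -0.4000)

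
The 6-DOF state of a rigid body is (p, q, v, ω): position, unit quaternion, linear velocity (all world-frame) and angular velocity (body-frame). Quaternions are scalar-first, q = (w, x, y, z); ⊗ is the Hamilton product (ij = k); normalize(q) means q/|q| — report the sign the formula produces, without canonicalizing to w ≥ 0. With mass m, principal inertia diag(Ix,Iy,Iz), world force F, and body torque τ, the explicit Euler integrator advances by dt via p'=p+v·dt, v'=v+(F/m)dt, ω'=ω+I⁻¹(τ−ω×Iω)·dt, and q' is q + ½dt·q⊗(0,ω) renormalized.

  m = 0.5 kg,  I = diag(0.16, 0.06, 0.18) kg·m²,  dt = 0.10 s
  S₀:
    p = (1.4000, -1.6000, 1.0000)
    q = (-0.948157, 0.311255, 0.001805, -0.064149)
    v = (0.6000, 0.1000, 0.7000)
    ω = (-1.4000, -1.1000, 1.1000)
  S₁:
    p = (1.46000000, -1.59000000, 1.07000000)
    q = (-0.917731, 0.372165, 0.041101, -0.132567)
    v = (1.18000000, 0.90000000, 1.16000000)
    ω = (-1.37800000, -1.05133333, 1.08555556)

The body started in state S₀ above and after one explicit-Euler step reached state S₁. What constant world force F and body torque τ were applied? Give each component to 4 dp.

velocity change Δv = (0.58000000, 0.80000000, 0.46000000)
m·(v₁−v₀)/dt = (2.9000, 4.0000, 2.3000)
ω₁ − ω₀ = (0.02200000, 0.04866667, -0.01444444)
I·α + gyro = (-0.1100, 0.0600, -0.1800)

F = (2.9000, 4.0000, 2.3000)
τ = (-0.1100, 0.0600, -0.1800)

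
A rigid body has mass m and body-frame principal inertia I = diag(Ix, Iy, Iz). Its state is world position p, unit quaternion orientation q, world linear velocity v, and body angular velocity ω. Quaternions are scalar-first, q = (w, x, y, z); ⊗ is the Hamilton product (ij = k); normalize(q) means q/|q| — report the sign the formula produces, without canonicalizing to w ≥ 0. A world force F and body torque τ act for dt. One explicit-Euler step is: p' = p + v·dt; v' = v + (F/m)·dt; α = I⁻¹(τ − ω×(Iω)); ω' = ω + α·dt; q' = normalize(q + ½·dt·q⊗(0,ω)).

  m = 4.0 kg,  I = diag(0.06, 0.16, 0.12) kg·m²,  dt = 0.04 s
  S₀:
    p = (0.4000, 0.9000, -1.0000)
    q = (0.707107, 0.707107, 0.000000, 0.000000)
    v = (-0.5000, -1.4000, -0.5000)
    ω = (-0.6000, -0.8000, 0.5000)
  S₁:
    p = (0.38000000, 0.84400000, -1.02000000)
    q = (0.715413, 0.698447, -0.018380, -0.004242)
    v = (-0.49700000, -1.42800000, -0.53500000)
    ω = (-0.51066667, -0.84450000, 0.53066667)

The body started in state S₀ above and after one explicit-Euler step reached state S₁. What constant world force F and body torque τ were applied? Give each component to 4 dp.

Δv = v₁−v₀ = (0.00300000, -0.02800000, -0.03500000)
applied force F = (0.3000, -2.8000, -3.5000)
ω₁ − ω₀ = (0.08933333, -0.04450000, 0.03066667)
applied torque τ = (0.1500, -0.1600, 0.1400)

F = (0.3000, -2.8000, -3.5000)
τ = (0.1500, -0.1600, 0.1400)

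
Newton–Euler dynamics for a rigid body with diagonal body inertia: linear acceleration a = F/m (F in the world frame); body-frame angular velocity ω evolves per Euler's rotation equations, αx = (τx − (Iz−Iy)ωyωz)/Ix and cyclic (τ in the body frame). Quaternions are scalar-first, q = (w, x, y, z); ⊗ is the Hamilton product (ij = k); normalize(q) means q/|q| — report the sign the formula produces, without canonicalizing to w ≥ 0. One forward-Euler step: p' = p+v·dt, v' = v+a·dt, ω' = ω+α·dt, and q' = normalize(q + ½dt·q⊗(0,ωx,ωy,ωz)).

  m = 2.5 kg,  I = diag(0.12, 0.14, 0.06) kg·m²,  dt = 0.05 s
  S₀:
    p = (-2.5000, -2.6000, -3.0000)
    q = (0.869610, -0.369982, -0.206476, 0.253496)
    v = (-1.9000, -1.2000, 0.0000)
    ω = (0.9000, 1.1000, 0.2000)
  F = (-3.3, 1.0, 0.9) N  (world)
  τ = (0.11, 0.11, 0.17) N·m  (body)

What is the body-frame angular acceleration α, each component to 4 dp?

ω×(Iω) gyroscopic = (-0.0176, 0.0108, 0.0198)
(τ − ω×Iω)/I = (1.0633, 0.7086, 2.5033)

α = (1.0633, 0.7086, 2.5033)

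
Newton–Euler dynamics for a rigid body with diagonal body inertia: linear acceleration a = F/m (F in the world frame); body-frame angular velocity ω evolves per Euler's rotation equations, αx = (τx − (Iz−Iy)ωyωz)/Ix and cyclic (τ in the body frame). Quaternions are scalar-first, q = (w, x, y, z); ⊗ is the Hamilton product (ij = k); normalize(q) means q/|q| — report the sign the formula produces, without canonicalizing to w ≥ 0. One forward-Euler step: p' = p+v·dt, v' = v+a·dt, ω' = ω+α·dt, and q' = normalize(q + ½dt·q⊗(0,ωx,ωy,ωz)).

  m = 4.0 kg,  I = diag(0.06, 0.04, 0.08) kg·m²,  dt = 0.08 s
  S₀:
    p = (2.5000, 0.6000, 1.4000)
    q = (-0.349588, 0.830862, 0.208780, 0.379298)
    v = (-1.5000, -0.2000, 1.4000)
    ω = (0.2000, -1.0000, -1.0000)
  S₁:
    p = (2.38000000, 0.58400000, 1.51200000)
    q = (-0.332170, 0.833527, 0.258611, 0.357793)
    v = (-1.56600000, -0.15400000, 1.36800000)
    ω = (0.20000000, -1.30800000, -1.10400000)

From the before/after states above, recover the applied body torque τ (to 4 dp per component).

rate change Δω = (0.00000000, -0.30800000, -0.10400000)
I·α + gyro = (0.0400, -0.1500, -0.1000)

τ = (0.0400, -0.1500, -0.1000)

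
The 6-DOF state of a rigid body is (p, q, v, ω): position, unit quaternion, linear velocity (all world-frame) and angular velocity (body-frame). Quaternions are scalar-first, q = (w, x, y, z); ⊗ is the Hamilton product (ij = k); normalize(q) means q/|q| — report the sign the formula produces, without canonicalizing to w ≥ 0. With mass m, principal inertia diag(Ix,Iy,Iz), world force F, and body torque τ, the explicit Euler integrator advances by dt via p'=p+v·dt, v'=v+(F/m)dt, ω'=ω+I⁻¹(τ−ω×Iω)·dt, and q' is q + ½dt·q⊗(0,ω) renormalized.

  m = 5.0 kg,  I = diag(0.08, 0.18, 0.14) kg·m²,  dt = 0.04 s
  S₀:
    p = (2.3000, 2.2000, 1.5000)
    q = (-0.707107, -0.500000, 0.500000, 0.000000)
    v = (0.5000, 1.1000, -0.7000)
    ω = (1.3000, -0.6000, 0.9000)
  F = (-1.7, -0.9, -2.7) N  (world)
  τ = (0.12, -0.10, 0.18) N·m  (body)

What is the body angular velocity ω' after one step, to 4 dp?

ω' = (1.3492, -0.6066, 0.9737)

angular accel α = (1.2300, -0.1656, 1.8429)
ω + α·dt = (1.3492, -0.6066, 0.9737)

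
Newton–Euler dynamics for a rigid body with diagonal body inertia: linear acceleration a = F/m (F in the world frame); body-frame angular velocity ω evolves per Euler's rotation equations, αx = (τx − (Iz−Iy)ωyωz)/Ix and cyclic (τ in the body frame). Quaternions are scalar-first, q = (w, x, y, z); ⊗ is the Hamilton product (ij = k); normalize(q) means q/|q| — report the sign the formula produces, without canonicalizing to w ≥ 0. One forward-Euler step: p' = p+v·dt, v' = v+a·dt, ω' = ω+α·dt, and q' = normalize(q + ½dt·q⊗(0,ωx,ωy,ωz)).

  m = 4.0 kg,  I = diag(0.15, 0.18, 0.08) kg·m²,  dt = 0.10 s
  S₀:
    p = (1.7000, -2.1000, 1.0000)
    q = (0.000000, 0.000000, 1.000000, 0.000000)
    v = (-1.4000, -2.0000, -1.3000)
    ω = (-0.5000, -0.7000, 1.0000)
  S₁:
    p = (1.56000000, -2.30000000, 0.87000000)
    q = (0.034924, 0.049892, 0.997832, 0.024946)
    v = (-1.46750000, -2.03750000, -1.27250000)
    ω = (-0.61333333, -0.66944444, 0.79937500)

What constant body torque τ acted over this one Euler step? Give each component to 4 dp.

Δω = ω₁−ω₀ = (-0.11333333, 0.03055556, -0.20062500)
ω₀×(Iω₀) = (0.0700, -0.0350, 0.0105)
applied torque τ = (-0.1000, 0.0200, -0.1500)

τ = (-0.1000, 0.0200, -0.1500)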